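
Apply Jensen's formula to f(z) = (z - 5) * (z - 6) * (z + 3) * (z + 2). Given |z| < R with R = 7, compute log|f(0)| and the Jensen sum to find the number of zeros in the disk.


Jensen's formula: (1/2pi)*integral log|f(Re^it)|dt = log|f(0)| + sum_{|a_k|<R} log(R/|a_k|)
Step 1: f(0) = (-5) * (-6) * 3 * 2 = 180
Step 2: log|f(0)| = log|5| + log|6| + log|-3| + log|-2| = 5.193
Step 3: Zeros inside |z| < 7: 5, 6, -3, -2
Step 4: Jensen sum = log(7/5) + log(7/6) + log(7/3) + log(7/2) = 2.5907
Step 5: n(R) = number of terms in the Jensen sum = count of zeros inside |z| < 7 = 4

4


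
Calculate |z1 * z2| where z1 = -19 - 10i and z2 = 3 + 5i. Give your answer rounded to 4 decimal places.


Step 1: |z1| = sqrt((-19)^2 + (-10)^2) = sqrt(461)
Step 2: |z2| = sqrt(3^2 + 5^2) = sqrt(34)
Step 3: |z1*z2| = |z1|*|z2| = sqrt(461) * sqrt(34) = sqrt(461 * 34) = sqrt(15674)
Step 4: = 125.1958

125.1958


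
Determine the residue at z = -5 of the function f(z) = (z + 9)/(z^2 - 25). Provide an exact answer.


Step 1: Q(z) = z^2 - 25 = (z + 5)(z - 5)
Step 2: Q'(z) = 2z
Step 3: Q'(-5) = -10, P(-5) = 4
Step 4: Res = P(-5)/Q'(-5) = 4/(-10) = -2/5

-2/5


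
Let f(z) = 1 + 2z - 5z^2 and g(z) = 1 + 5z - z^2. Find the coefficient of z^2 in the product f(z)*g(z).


Step 1: z^2 term in f*g comes from: (1)*(-z^2) + (2z)*(5z) + (-5z^2)*(1)
Step 2: = -1 + 10 - 5
Step 3: = 4

4


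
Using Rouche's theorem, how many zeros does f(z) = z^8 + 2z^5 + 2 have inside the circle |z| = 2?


Step 1: On |z| = 2 the three terms have sizes |z^8| = 2^8 = 256, |2z^5| = 2*2^5 = 64, |2| = 2
Step 2: The dominant term is g(z) = z^8; let h(z) = 2z^5 + 2 so f = g + h
Step 3: On |z| = 2: |g| = 256 and |h| <= 64 + 2 = 66
Step 4: Since 256 > 66, |h| < |g| on |z| = 2, so by Rouche f has the same number of zeros as g inside |z| < 2
Step 5: g(z) = z^8 has 8 zeros (all at the origin) inside |z| < 2. Answer = 8

8


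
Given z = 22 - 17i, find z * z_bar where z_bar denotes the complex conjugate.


Step 1: conj(z) = 22 + 17i
Step 2: z * conj(z) = 22^2 + (-17)^2
Step 3: = 484 + 289 = 773

773


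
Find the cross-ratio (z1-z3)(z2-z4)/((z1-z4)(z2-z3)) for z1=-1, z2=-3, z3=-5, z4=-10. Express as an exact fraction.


Step 1: (z1-z3)(z2-z4) = 4 * 7 = 28
Step 2: (z1-z4)(z2-z3) = 9 * 2 = 18
Step 3: Cross-ratio = 28/18 = 14/9

14/9


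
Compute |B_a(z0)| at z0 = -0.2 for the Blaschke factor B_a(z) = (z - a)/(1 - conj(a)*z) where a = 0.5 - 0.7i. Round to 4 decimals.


Step 1: Numerator z0 - a = -0.2 - (0.5 - 0.7i) = -0.7 + 0.7i
Step 2: Denominator 1 - conj(a)*z0 = 1 - (0.5 + 0.7i)*(-0.2) = 1.1 + 0.14i
Step 3: |z0 - a|^2 = (-0.7)^2 + 0.7^2 = 0.98; |1 - conj(a)*z0|^2 = 1.1^2 + 0.14^2 = 1.2296
Step 4: |B_a(-0.2)| = sqrt(0.98 / 1.2296) = sqrt(0.797007)
Step 5: = 0.8928

0.8928


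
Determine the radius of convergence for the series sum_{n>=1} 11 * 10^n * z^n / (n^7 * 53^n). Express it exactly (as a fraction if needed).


Step 1: General term a_n = 11 * 10^n / (n^7 * 53^n)
Step 2: By the root test, |a_n|^(1/n) = 11^(1/n) * 10 / (n^(7/n) * 53) -> 10/53 as n -> infinity (since 11^(1/n) -> 1 and n^(7/n) -> 1)
Step 3: R = 1/lim|a_n|^(1/n) = 53/10

53/10


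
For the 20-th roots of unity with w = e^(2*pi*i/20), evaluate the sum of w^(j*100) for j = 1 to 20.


Step 1: The sum sum_{j=1}^{n} w^(k*j) equals n if n | k, else 0.
Step 2: Here n = 20, k = 100
Step 3: Does n divide k? 20 | 100 -> True
Step 4: Sum = 20

20


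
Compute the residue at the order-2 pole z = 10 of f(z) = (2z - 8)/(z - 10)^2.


Step 1: Pole of order 2 at z = 10
Step 2: Res = lim d/dz [(z - 10)^2 * f(z)] as z -> 10
Step 3: (z - 10)^2 * f(z) = 2z - 8
Step 4: d/dz[2z - 8] = 2

2


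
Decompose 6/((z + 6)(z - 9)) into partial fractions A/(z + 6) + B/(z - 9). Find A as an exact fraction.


Step 1: Multiply both sides by (z + 6) and set z = -6
Step 2: A = 6 / (-6 - 9)
Step 3: A = 6 / (-15)
Step 4: A = -2/5

-2/5


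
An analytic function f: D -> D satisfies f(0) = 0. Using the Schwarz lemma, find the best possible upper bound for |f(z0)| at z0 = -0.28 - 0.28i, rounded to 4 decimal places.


Step 1: Schwarz lemma: if f: D -> D is analytic with f(0) = 0, then |f(z)| <= |z| for all z in D, and this is sharp (f(z) = z).
Step 2: |z0|^2 = (-0.28)^2 + (-0.28)^2 = 0.1568
Step 3: |z0| = sqrt(0.1568) = 0.39598
Step 4: Best bound = |z0| = 0.396

0.396


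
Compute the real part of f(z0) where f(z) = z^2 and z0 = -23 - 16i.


Step 1: z0 = -23 - 16i
Step 2: z0^2 = (-23)^2 - (-16)^2 + 736i
Step 3: real part = 529 - 256 = 273

273


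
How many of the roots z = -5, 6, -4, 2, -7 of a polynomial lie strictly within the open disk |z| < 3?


Step 1: Check each root:
  z = -5: |-5| = 5 >= 3
  z = 6: |6| = 6 >= 3
  z = -4: |-4| = 4 >= 3
  z = 2: |2| = 2 < 3
  z = -7: |-7| = 7 >= 3
Step 2: Count = 1

1


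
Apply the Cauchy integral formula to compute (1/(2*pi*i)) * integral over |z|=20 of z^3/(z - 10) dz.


Step 1: f(z) = z^3, a = 10 is inside |z| = 20
Step 2: By Cauchy integral formula: (1/(2pi*i)) * integral = f(a)
Step 3: f(10) = 10^3 = 1000

1000


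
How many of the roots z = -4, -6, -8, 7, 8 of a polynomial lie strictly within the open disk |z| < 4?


Step 1: Check each root:
  z = -4: |-4| = 4 >= 4
  z = -6: |-6| = 6 >= 4
  z = -8: |-8| = 8 >= 4
  z = 7: |7| = 7 >= 4
  z = 8: |8| = 8 >= 4
Step 2: Count = 0

0


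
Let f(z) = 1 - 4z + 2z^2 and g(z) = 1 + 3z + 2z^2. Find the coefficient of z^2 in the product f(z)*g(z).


Step 1: z^2 term in f*g comes from: (1)*(2z^2) + (-4z)*(3z) + (2z^2)*(1)
Step 2: = 2 - 12 + 2
Step 3: = -8

-8


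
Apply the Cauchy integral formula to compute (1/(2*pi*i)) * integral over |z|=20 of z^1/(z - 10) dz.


Step 1: f(z) = z^1, a = 10 is inside |z| = 20
Step 2: By Cauchy integral formula: (1/(2pi*i)) * integral = f(a)
Step 3: f(10) = 10^1 = 10

10


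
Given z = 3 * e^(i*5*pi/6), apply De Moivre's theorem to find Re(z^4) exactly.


Step 1: By De Moivre's theorem, z^4 = 3^4 * e^(i*4*5*pi/6) = 81 * (cos(10*pi/3) + i*sin(10*pi/3))
Step 2: |z|^4 = 3^4 = 81
Step 3: Reduce the angle mod 2*pi: 10*pi/3 - 2*pi = 4*pi/3
Step 4: cos(4*pi/3) = -1/2
Step 5: Re(z^4) = 81 * (-1/2) = -81/2

-81/2


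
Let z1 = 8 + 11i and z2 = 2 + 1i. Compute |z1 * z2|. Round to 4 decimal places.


Step 1: |z1| = sqrt(8^2 + 11^2) = sqrt(185)
Step 2: |z2| = sqrt(2^2 + 1^2) = sqrt(5)
Step 3: |z1*z2| = |z1|*|z2| = sqrt(185) * sqrt(5) = sqrt(185 * 5) = sqrt(925)
Step 4: = 30.4138

30.4138


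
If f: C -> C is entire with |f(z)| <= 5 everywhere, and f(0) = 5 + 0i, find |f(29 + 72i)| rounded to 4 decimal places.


Step 1: By Liouville's theorem, a bounded entire function is constant.
Step 2: f(z) = f(0) = 5 + 0i for all z.
Step 3: |f(w)| = |5 + 0i| = sqrt(25 + 0)
Step 4: = 5.0

5.0


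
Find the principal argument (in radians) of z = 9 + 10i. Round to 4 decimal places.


Step 1: z = 9 + 10i
Step 2: arg(z) = atan2(10, 9)
Step 3: arg(z) = 0.838

0.838


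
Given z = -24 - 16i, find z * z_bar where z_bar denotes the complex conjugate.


Step 1: conj(z) = -24 + 16i
Step 2: z * conj(z) = (-24)^2 + (-16)^2
Step 3: = 576 + 256 = 832

832


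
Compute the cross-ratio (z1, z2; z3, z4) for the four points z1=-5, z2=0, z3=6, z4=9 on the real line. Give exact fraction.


Step 1: (z1-z3)(z2-z4) = (-11) * (-9) = 99
Step 2: (z1-z4)(z2-z3) = (-14) * (-6) = 84
Step 3: Cross-ratio = 99/84 = 33/28

33/28


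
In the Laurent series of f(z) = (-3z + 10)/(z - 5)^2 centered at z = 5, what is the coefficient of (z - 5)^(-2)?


Step 1: Write the numerator in powers of (z - 5): -3z + 10 = -3(z - 5) + (-3*5 + 10) = -3(z - 5) - 5
Step 2: Divide by (z - 5)^2: f(z) = -5(z - 5)^(-2) - 3(z - 5)^(-1)
Step 3: This finite sum is the Laurent series of f about z = 5.
Step 4: Coefficient of (z - 5)^(-2) = -3*5 + 10 = -5

-5


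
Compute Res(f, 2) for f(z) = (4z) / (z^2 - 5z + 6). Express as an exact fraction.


Step 1: Q(z) = z^2 - 5z + 6 = (z - 2)(z - 3)
Step 2: Q'(z) = 2z - 5
Step 3: Q'(2) = -1, P(2) = 8
Step 4: Res = P(2)/Q'(2) = 8/(-1) = -8

-8


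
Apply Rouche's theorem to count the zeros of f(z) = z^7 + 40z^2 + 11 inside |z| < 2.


Step 1: On |z| = 2 the three terms have sizes |z^7| = 2^7 = 128, |40z^2| = 40*2^2 = 160, |11| = 11
Step 2: The dominant term is g(z) = 40z^2; let h(z) = z^7 + 11 so f = g + h
Step 3: On |z| = 2: |g| = 160 and |h| <= 128 + 11 = 139
Step 4: Since 160 > 139, |h| < |g| on |z| = 2, so by Rouche f has the same number of zeros as g inside |z| < 2
Step 5: g(z) = 40z^2 has 2 zeros (at the origin, multiplicity 2) inside |z| < 2. Answer = 2

2


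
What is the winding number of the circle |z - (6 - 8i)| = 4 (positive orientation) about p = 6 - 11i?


Step 1: Center c = (6, -8), radius = 4
Step 2: |p - c|^2 = 0^2 + (-3)^2 = 9
Step 3: r^2 = 16
Step 4: |p-c| < r so winding number = 1

1


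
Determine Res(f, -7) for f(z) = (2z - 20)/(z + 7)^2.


Step 1: Pole of order 2 at z = -7
Step 2: Res = lim d/dz [(z + 7)^2 * f(z)] as z -> -7
Step 3: (z + 7)^2 * f(z) = 2z - 20
Step 4: d/dz[2z - 20] = 2

2


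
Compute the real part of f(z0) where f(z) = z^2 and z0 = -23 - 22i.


Step 1: z0 = -23 - 22i
Step 2: z0^2 = (-23)^2 - (-22)^2 + 1012i
Step 3: real part = 529 - 484 = 45

45


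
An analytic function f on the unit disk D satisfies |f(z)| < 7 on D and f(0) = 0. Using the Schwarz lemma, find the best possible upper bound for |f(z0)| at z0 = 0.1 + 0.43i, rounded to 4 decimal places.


Step 1: g = f/7 maps D -> D with g(0) = 0, so by the Schwarz lemma |g(z)| <= |z|, i.e. |f(z)| <= 7|z|; this is sharp (f(z) = 7z).
Step 2: |z0|^2 = 0.1^2 + 0.43^2 = 0.1949
Step 3: |z0| = sqrt(0.1949) = 0.441475
Step 4: Best bound = 7 * |z0| = 7 * 0.441475 = 3.0903

3.0903


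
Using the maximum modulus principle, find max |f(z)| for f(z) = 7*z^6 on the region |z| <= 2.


Step 1: On |z| = 2, |f(z)| = 7 * |z|^6 = 7 * 2^6
Step 2: By maximum modulus principle, maximum is on boundary.
Step 3: Maximum = 7 * 64 = 448

448


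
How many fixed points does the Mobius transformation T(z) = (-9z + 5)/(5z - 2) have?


Step 1: Fixed points satisfy T(z) = z
Step 2: 5z^2 + 7z - 5 = 0
Step 3: Discriminant = 7^2 - 4*5*(-5) = 149
Step 4: Number of fixed points = 2

2


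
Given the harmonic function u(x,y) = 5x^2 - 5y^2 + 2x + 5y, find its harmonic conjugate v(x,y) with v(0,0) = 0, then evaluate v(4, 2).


Step 1: v_x = -u_y = 10y - 5
Step 2: v_y = u_x = 10x + 2
Step 3: v = 10xy - 5x + 2y + C
Step 4: v(0,0) = 0 => C = 0
Step 5: v(4, 2) = 64

64


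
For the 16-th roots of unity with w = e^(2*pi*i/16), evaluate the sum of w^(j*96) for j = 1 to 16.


Step 1: The sum sum_{j=1}^{n} w^(k*j) equals n if n | k, else 0.
Step 2: Here n = 16, k = 96
Step 3: Does n divide k? 16 | 96 -> True
Step 4: Sum = 16

16


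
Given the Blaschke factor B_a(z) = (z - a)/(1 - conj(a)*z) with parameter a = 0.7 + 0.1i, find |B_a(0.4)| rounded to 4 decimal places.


Step 1: Numerator z0 - a = 0.4 - (0.7 + 0.1i) = -0.3 - 0.1i
Step 2: Denominator 1 - conj(a)*z0 = 1 - (0.7 - 0.1i)*0.4 = 0.72 + 0.04i
Step 3: |z0 - a|^2 = (-0.3)^2 + (-0.1)^2 = 0.1; |1 - conj(a)*z0|^2 = 0.72^2 + 0.04^2 = 0.52
Step 4: |B_a(0.4)| = sqrt(0.1 / 0.52) = sqrt(0.192308)
Step 5: = 0.4385

0.4385


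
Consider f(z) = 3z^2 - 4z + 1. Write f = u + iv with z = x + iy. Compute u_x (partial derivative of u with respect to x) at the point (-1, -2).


Step 1: f(z) = 3(x+iy)^2 - 4(x+iy) + 1
Step 2: u = 3(x^2 - y^2) - 4x + 1
Step 3: u_x = 6x - 4
Step 4: At (-1, -2): u_x = -6 - 4 = -10

-10


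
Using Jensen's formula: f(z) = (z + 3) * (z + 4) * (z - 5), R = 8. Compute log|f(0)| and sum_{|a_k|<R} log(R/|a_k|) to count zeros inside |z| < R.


Jensen's formula: (1/2pi)*integral log|f(Re^it)|dt = log|f(0)| + sum_{|a_k|<R} log(R/|a_k|)
Step 1: f(0) = 3 * 4 * (-5) = -60
Step 2: log|f(0)| = log|-3| + log|-4| + log|5| = 4.0943
Step 3: Zeros inside |z| < 8: -3, -4, 5
Step 4: Jensen sum = log(8/3) + log(8/4) + log(8/5) = 2.144
Step 5: n(R) = number of terms in the Jensen sum = count of zeros inside |z| < 8 = 3

3


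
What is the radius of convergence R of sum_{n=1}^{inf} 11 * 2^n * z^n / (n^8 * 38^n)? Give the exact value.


Step 1: General term a_n = 11 * 2^n / (n^8 * 38^n)
Step 2: By the root test, |a_n|^(1/n) = 11^(1/n) * 2 / (n^(8/n) * 38) -> 2/38 as n -> infinity (since 11^(1/n) -> 1 and n^(8/n) -> 1)
Step 3: R = 1/lim|a_n|^(1/n) = 38/2 = 19

19


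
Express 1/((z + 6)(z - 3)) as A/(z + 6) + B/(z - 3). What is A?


Step 1: Multiply both sides by (z + 6) and set z = -6
Step 2: A = 1 / (-6 - 3)
Step 3: A = 1 / (-9)
Step 4: A = -1/9

-1/9


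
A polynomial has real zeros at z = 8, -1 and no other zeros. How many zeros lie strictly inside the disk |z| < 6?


Step 1: Check each root:
  z = 8: |8| = 8 >= 6
  z = -1: |-1| = 1 < 6
Step 2: Count = 1

1


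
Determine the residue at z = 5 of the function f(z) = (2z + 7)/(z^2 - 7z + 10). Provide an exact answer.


Step 1: Q(z) = z^2 - 7z + 10 = (z - 5)(z - 2)
Step 2: Q'(z) = 2z - 7
Step 3: Q'(5) = 3, P(5) = 17
Step 4: Res = P(5)/Q'(5) = 17/3 = 17/3

17/3


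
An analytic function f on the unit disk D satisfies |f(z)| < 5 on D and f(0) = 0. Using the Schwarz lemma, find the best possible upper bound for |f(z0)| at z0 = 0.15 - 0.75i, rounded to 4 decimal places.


Step 1: g = f/5 maps D -> D with g(0) = 0, so by the Schwarz lemma |g(z)| <= |z|, i.e. |f(z)| <= 5|z|; this is sharp (f(z) = 5z).
Step 2: |z0|^2 = 0.15^2 + (-0.75)^2 = 0.585
Step 3: |z0| = sqrt(0.585) = 0.764853
Step 4: Best bound = 5 * |z0| = 5 * 0.764853 = 3.8243

3.8243


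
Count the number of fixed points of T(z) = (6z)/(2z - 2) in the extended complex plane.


Step 1: Fixed points satisfy T(z) = z
Step 2: 2z^2 - 8z = 0
Step 3: Discriminant = (-8)^2 - 4*2*0 = 64
Step 4: Number of fixed points = 2

2


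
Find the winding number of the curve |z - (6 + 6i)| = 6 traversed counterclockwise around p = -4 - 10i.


Step 1: Center c = (6, 6), radius = 6
Step 2: |p - c|^2 = (-10)^2 + (-16)^2 = 356
Step 3: r^2 = 36
Step 4: |p-c| > r so winding number = 0

0


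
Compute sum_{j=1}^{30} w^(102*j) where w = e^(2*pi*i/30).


Step 1: The sum sum_{j=1}^{n} w^(k*j) equals n if n | k, else 0.
Step 2: Here n = 30, k = 102
Step 3: Does n divide k? 30 | 102 -> False
Step 4: Sum = 0

0


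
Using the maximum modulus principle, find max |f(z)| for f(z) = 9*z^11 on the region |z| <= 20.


Step 1: On |z| = 20, |f(z)| = 9 * |z|^11 = 9 * 20^11
Step 2: By maximum modulus principle, maximum is on boundary.
Step 3: Maximum = 9 * 204800000000000 = 1843200000000000

1843200000000000


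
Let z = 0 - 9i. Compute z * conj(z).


Step 1: conj(z) = 0 + 9i
Step 2: z * conj(z) = 0^2 + (-9)^2
Step 3: = 0 + 81 = 81

81


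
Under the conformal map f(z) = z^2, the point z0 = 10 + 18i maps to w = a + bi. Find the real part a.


Step 1: z0 = 10 + 18i
Step 2: z0^2 = 10^2 - 18^2 + 360i
Step 3: real part = 100 - 324 = -224

-224


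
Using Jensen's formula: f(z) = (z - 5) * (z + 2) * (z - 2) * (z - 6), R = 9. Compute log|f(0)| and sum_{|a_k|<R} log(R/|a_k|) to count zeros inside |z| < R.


Jensen's formula: (1/2pi)*integral log|f(Re^it)|dt = log|f(0)| + sum_{|a_k|<R} log(R/|a_k|)
Step 1: f(0) = (-5) * 2 * (-2) * (-6) = -120
Step 2: log|f(0)| = log|5| + log|-2| + log|2| + log|6| = 4.7875
Step 3: Zeros inside |z| < 9: 5, -2, 2, 6
Step 4: Jensen sum = log(9/5) + log(9/2) + log(9/2) + log(9/6) = 4.0014
Step 5: n(R) = number of terms in the Jensen sum = count of zeros inside |z| < 9 = 4

4


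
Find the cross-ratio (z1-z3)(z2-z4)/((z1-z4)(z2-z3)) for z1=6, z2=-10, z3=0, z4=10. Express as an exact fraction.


Step 1: (z1-z3)(z2-z4) = 6 * (-20) = -120
Step 2: (z1-z4)(z2-z3) = (-4) * (-10) = 40
Step 3: Cross-ratio = -120/40 = -3

-3


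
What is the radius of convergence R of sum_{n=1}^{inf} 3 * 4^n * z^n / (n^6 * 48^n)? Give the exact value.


Step 1: General term a_n = 3 * 4^n / (n^6 * 48^n)
Step 2: By the root test, |a_n|^(1/n) = 3^(1/n) * 4 / (n^(6/n) * 48) -> 4/48 as n -> infinity (since 3^(1/n) -> 1 and n^(6/n) -> 1)
Step 3: R = 1/lim|a_n|^(1/n) = 48/4 = 12

12


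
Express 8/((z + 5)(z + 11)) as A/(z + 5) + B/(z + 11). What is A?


Step 1: Multiply both sides by (z + 5) and set z = -5
Step 2: A = 8 / (-5 + 11)
Step 3: A = 8 / 6
Step 4: A = 4/3

4/3


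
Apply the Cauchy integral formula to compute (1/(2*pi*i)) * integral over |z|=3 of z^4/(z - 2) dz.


Step 1: f(z) = z^4, a = 2 is inside |z| = 3
Step 2: By Cauchy integral formula: (1/(2pi*i)) * integral = f(a)
Step 3: f(2) = 2^4 = 16

16


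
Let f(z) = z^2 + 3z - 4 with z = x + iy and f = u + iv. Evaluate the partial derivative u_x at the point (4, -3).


Step 1: f(z) = (x+iy)^2 + 3(x+iy) - 4
Step 2: u = (x^2 - y^2) + 3x - 4
Step 3: u_x = 2x + 3
Step 4: At (4, -3): u_x = 8 + 3 = 11

11


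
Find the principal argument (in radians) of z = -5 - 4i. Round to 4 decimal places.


Step 1: z = -5 - 4i
Step 2: arg(z) = atan2(-4, -5)
Step 3: arg(z) = -2.4669

-2.4669


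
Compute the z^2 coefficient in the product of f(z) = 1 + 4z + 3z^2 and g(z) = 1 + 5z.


Step 1: z^2 term in f*g comes from: (1)*(0) + (4z)*(5z) + (3z^2)*(1)
Step 2: = 0 + 20 + 3
Step 3: = 23

23


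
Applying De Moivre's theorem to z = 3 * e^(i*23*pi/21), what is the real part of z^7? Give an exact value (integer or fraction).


Step 1: By De Moivre's theorem, z^7 = 3^7 * e^(i*7*23*pi/21) = 2187 * (cos(23*pi/3) + i*sin(23*pi/3))
Step 2: |z|^7 = 3^7 = 2187
Step 3: Reduce the angle mod 2*pi: 23*pi/3 - 6*pi = 5*pi/3
Step 4: cos(5*pi/3) = 1/2
Step 5: Re(z^7) = 2187 * 1/2 = 2187/2

2187/2


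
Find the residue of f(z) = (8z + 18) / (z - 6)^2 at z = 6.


Step 1: Pole of order 2 at z = 6
Step 2: Res = lim d/dz [(z - 6)^2 * f(z)] as z -> 6
Step 3: (z - 6)^2 * f(z) = 8z + 18
Step 4: d/dz[8z + 18] = 8

8


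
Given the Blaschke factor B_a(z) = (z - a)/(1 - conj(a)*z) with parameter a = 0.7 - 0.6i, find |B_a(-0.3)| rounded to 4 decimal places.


Step 1: Numerator z0 - a = -0.3 - (0.7 - 0.6i) = -1 + 0.6i
Step 2: Denominator 1 - conj(a)*z0 = 1 - (0.7 + 0.6i)*(-0.3) = 1.21 + 0.18i
Step 3: |z0 - a|^2 = (-1)^2 + 0.6^2 = 1.36; |1 - conj(a)*z0|^2 = 1.21^2 + 0.18^2 = 1.4965
Step 4: |B_a(-0.3)| = sqrt(1.36 / 1.4965) = sqrt(0.908787)
Step 5: = 0.9533

0.9533


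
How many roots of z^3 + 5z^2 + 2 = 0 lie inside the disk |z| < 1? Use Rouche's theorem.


Step 1: On |z| = 1 the three terms have sizes |z^3| = 1^3 = 1, |5z^2| = 5*1^2 = 5, |2| = 2
Step 2: The dominant term is g(z) = 5z^2; let h(z) = z^3 + 2 so f = g + h
Step 3: On |z| = 1: |g| = 5 and |h| <= 1 + 2 = 3
Step 4: Since 5 > 3, |h| < |g| on |z| = 1, so by Rouche f has the same number of zeros as g inside |z| < 1
Step 5: g(z) = 5z^2 has 2 zeros (at the origin, multiplicity 2) inside |z| < 1. Answer = 2

2


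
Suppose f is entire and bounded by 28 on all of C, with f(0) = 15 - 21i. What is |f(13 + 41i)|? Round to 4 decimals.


Step 1: By Liouville's theorem, a bounded entire function is constant.
Step 2: f(z) = f(0) = 15 - 21i for all z.
Step 3: |f(w)| = |15 - 21i| = sqrt(225 + 441)
Step 4: = 25.807

25.807


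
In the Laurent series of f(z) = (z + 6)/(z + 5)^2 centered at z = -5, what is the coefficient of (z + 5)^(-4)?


Step 1: Write the numerator in powers of (z + 5): z + 6 = (z + 5) + (1*(-5) + 6) = (z + 5) + 1
Step 2: Divide by (z + 5)^2: f(z) = (z + 5)^(-2) + (z + 5)^(-1)
Step 3: This finite sum is the Laurent series of f about z = -5.
Step 4: Only the powers -2 and -1 appear, so the coefficient of (z + 5)^(-4) = 0

0


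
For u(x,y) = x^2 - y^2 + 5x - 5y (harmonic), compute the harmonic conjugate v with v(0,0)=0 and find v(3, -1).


Step 1: v_x = -u_y = 2y + 5
Step 2: v_y = u_x = 2x + 5
Step 3: v = 2xy + 5x + 5y + C
Step 4: v(0,0) = 0 => C = 0
Step 5: v(3, -1) = 4

4


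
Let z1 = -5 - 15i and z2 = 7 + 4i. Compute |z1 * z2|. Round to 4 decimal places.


Step 1: |z1| = sqrt((-5)^2 + (-15)^2) = sqrt(250)
Step 2: |z2| = sqrt(7^2 + 4^2) = sqrt(65)
Step 3: |z1*z2| = |z1|*|z2| = sqrt(250) * sqrt(65) = sqrt(250 * 65) = sqrt(16250)
Step 4: = 127.4755

127.4755


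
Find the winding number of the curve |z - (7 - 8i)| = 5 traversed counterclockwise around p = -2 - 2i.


Step 1: Center c = (7, -8), radius = 5
Step 2: |p - c|^2 = (-9)^2 + 6^2 = 117
Step 3: r^2 = 25
Step 4: |p-c| > r so winding number = 0

0


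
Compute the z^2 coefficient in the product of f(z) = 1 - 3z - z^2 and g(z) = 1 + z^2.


Step 1: z^2 term in f*g comes from: (1)*(z^2) + (-3z)*(0) + (-z^2)*(1)
Step 2: = 1 + 0 - 1
Step 3: = 0

0


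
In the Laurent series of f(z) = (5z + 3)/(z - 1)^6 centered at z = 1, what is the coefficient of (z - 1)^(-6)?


Step 1: Write the numerator in powers of (z - 1): 5z + 3 = 5(z - 1) + (5*1 + 3) = 5(z - 1) + 8
Step 2: Divide by (z - 1)^6: f(z) = 8(z - 1)^(-6) + 5(z - 1)^(-5)
Step 3: This finite sum is the Laurent series of f about z = 1.
Step 4: Coefficient of (z - 1)^(-6) = 5*1 + 3 = 8

8


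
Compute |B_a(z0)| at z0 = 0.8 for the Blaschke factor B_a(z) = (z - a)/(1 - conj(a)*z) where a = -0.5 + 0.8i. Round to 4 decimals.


Step 1: Numerator z0 - a = 0.8 - (-0.5 + 0.8i) = 1.3 - 0.8i
Step 2: Denominator 1 - conj(a)*z0 = 1 - (-0.5 - 0.8i)*0.8 = 1.4 + 0.64i
Step 3: |z0 - a|^2 = 1.3^2 + (-0.8)^2 = 2.33; |1 - conj(a)*z0|^2 = 1.4^2 + 0.64^2 = 2.3696
Step 4: |B_a(0.8)| = sqrt(2.33 / 2.3696) = sqrt(0.983288)
Step 5: = 0.9916

0.9916


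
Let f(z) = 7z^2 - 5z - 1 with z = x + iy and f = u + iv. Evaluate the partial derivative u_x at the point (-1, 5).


Step 1: f(z) = 7(x+iy)^2 - 5(x+iy) - 1
Step 2: u = 7(x^2 - y^2) - 5x - 1
Step 3: u_x = 14x - 5
Step 4: At (-1, 5): u_x = -14 - 5 = -19

-19


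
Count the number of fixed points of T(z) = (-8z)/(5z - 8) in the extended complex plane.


Step 1: Fixed points satisfy T(z) = z
Step 2: 5z^2 = 0
Step 3: Discriminant = 0^2 - 4*5*0 = 0
Step 4: Number of fixed points = 1

1


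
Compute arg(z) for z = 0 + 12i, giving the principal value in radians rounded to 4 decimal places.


Step 1: z = 0 + 12i
Step 2: arg(z) = atan2(12, 0)
Step 3: arg(z) = 1.5708

1.5708


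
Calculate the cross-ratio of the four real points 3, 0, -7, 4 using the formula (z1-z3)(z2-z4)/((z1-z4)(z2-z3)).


Step 1: (z1-z3)(z2-z4) = 10 * (-4) = -40
Step 2: (z1-z4)(z2-z3) = (-1) * 7 = -7
Step 3: Cross-ratio = 40/7 = 40/7

40/7


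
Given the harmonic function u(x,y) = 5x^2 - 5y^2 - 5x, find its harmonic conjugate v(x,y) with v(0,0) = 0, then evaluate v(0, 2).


Step 1: v_x = -u_y = 10y + 0
Step 2: v_y = u_x = 10x - 5
Step 3: v = 10xy - 5y + C
Step 4: v(0,0) = 0 => C = 0
Step 5: v(0, 2) = -10

-10


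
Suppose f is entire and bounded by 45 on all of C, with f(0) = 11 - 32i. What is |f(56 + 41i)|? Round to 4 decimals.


Step 1: By Liouville's theorem, a bounded entire function is constant.
Step 2: f(z) = f(0) = 11 - 32i for all z.
Step 3: |f(w)| = |11 - 32i| = sqrt(121 + 1024)
Step 4: = 33.8378

33.8378


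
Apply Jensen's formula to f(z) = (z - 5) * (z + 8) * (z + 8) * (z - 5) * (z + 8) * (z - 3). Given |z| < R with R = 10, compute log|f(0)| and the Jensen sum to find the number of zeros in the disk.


Jensen's formula: (1/2pi)*integral log|f(Re^it)|dt = log|f(0)| + sum_{|a_k|<R} log(R/|a_k|)
Step 1: f(0) = (-5) * 8 * 8 * (-5) * 8 * (-3) = -38400
Step 2: log|f(0)| = log|5| + log|-8| + log|-8| + log|5| + log|-8| + log|3| = 10.5558
Step 3: Zeros inside |z| < 10: 5, -8, -8, 5, -8, 3
Step 4: Jensen sum = log(10/5) + log(10/8) + log(10/8) + log(10/5) + log(10/8) + log(10/3) = 3.2597
Step 5: n(R) = number of terms in the Jensen sum = count of zeros inside |z| < 10 = 6

6


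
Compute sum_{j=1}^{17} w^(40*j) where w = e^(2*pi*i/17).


Step 1: The sum sum_{j=1}^{n} w^(k*j) equals n if n | k, else 0.
Step 2: Here n = 17, k = 40
Step 3: Does n divide k? 17 | 40 -> False
Step 4: Sum = 0

0


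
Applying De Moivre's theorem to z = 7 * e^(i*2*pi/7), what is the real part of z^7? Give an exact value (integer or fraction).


Step 1: By De Moivre's theorem, z^7 = 7^7 * e^(i*7*2*pi/7) = 823543 * (cos(2*pi) + i*sin(2*pi))
Step 2: |z|^7 = 7^7 = 823543
Step 3: Reduce the angle mod 2*pi: 2*pi - 2*pi = 0
Step 4: cos(0) = 1
Step 5: Re(z^7) = 823543 * 1 = 823543

823543


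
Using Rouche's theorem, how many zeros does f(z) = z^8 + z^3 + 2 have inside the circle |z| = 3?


Step 1: On |z| = 3 the three terms have sizes |z^8| = 3^8 = 6561, |z^3| = 3^3 = 27, |2| = 2
Step 2: The dominant term is g(z) = z^8; let h(z) = z^3 + 2 so f = g + h
Step 3: On |z| = 3: |g| = 6561 and |h| <= 27 + 2 = 29
Step 4: Since 6561 > 29, |h| < |g| on |z| = 3, so by Rouche f has the same number of zeros as g inside |z| < 3
Step 5: g(z) = z^8 has 8 zeros (all at the origin) inside |z| < 3. Answer = 8

8


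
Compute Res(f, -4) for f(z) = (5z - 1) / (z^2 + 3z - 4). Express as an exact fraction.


Step 1: Q(z) = z^2 + 3z - 4 = (z + 4)(z - 1)
Step 2: Q'(z) = 2z + 3
Step 3: Q'(-4) = -5, P(-4) = -21
Step 4: Res = P(-4)/Q'(-4) = -21/(-5) = 21/5

21/5


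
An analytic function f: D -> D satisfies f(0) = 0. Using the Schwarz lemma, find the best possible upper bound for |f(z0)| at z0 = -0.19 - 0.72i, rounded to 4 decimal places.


Step 1: Schwarz lemma: if f: D -> D is analytic with f(0) = 0, then |f(z)| <= |z| for all z in D, and this is sharp (f(z) = z).
Step 2: |z0|^2 = (-0.19)^2 + (-0.72)^2 = 0.5545
Step 3: |z0| = sqrt(0.5545) = 0.744648
Step 4: Best bound = |z0| = 0.7446

0.7446


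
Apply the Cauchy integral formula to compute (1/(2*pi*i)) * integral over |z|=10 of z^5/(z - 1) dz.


Step 1: f(z) = z^5, a = 1 is inside |z| = 10
Step 2: By Cauchy integral formula: (1/(2pi*i)) * integral = f(a)
Step 3: f(1) = 1^5 = 1

1


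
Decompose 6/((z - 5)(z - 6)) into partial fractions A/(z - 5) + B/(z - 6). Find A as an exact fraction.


Step 1: Multiply both sides by (z - 5) and set z = 5
Step 2: A = 6 / (5 - 6)
Step 3: A = 6 / (-1)
Step 4: A = -6

-6


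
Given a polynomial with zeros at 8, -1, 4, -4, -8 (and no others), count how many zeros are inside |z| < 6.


Step 1: Check each root:
  z = 8: |8| = 8 >= 6
  z = -1: |-1| = 1 < 6
  z = 4: |4| = 4 < 6
  z = -4: |-4| = 4 < 6
  z = -8: |-8| = 8 >= 6
Step 2: Count = 3

3


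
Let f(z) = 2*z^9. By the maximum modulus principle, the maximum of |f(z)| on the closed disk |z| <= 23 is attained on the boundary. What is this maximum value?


Step 1: On |z| = 23, |f(z)| = 2 * |z|^9 = 2 * 23^9
Step 2: By maximum modulus principle, maximum is on boundary.
Step 3: Maximum = 2 * 1801152661463 = 3602305322926

3602305322926


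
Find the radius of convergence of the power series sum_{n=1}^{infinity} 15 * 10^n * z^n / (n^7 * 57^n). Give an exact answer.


Step 1: General term a_n = 15 * 10^n / (n^7 * 57^n)
Step 2: By the root test, |a_n|^(1/n) = 15^(1/n) * 10 / (n^(7/n) * 57) -> 10/57 as n -> infinity (since 15^(1/n) -> 1 and n^(7/n) -> 1)
Step 3: R = 1/lim|a_n|^(1/n) = 57/10

57/10


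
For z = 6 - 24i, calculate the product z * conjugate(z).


Step 1: conj(z) = 6 + 24i
Step 2: z * conj(z) = 6^2 + (-24)^2
Step 3: = 36 + 576 = 612

612


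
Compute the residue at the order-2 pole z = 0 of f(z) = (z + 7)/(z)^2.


Step 1: Pole of order 2 at z = 0
Step 2: Res = lim d/dz [(z)^2 * f(z)] as z -> 0
Step 3: (z)^2 * f(z) = z + 7
Step 4: d/dz[z + 7] = 1

1


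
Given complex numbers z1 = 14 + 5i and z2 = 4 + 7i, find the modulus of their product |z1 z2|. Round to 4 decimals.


Step 1: |z1| = sqrt(14^2 + 5^2) = sqrt(221)
Step 2: |z2| = sqrt(4^2 + 7^2) = sqrt(65)
Step 3: |z1*z2| = |z1|*|z2| = sqrt(221) * sqrt(65) = sqrt(221 * 65) = sqrt(14365)
Step 4: = 119.8541

119.8541


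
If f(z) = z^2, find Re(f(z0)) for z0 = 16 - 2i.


Step 1: z0 = 16 - 2i
Step 2: z0^2 = 16^2 - (-2)^2 - 64i
Step 3: real part = 256 - 4 = 252

252


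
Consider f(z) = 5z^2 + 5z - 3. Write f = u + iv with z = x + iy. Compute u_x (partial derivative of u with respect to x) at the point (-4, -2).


Step 1: f(z) = 5(x+iy)^2 + 5(x+iy) - 3
Step 2: u = 5(x^2 - y^2) + 5x - 3
Step 3: u_x = 10x + 5
Step 4: At (-4, -2): u_x = -40 + 5 = -35

-35


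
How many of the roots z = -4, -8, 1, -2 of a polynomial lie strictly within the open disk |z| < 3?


Step 1: Check each root:
  z = -4: |-4| = 4 >= 3
  z = -8: |-8| = 8 >= 3
  z = 1: |1| = 1 < 3
  z = -2: |-2| = 2 < 3
Step 2: Count = 2

2


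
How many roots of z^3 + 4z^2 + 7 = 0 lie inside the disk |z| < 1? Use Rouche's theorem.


Step 1: On |z| = 1 the three terms have sizes |z^3| = 1^3 = 1, |4z^2| = 4*1^2 = 4, |7| = 7
Step 2: The dominant term is g(z) = 7; let h(z) = z^3 + 4z^2 so f = g + h
Step 3: On |z| = 1: |g| = 7 and |h| <= 1 + 4 = 5
Step 4: Since 7 > 5, |h| < |g| on |z| = 1, so by Rouche f has the same number of zeros as g inside |z| < 1
Step 5: g(z) = 7 is a nonzero constant with no zeros inside |z| < 1. Answer = 0

0


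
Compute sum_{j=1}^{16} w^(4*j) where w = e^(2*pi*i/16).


Step 1: The sum sum_{j=1}^{n} w^(k*j) equals n if n | k, else 0.
Step 2: Here n = 16, k = 4
Step 3: Does n divide k? 16 | 4 -> False
Step 4: Sum = 0

0


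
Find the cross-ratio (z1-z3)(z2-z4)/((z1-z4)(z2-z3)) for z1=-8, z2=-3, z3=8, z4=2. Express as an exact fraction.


Step 1: (z1-z3)(z2-z4) = (-16) * (-5) = 80
Step 2: (z1-z4)(z2-z3) = (-10) * (-11) = 110
Step 3: Cross-ratio = 80/110 = 8/11

8/11


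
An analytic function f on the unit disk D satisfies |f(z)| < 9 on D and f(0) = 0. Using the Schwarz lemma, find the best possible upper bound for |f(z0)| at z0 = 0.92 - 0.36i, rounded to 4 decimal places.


Step 1: g = f/9 maps D -> D with g(0) = 0, so by the Schwarz lemma |g(z)| <= |z|, i.e. |f(z)| <= 9|z|; this is sharp (f(z) = 9z).
Step 2: |z0|^2 = 0.92^2 + (-0.36)^2 = 0.976
Step 3: |z0| = sqrt(0.976) = 0.987927
Step 4: Best bound = 9 * |z0| = 9 * 0.987927 = 8.8913

8.8913


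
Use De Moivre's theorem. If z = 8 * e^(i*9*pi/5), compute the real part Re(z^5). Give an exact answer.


Step 1: By De Moivre's theorem, z^5 = 8^5 * e^(i*5*9*pi/5) = 32768 * (cos(9*pi) + i*sin(9*pi))
Step 2: |z|^5 = 8^5 = 32768
Step 3: Reduce the angle mod 2*pi: 9*pi - 8*pi = pi
Step 4: cos(pi) = -1
Step 5: Re(z^5) = 32768 * (-1) = -32768

-32768


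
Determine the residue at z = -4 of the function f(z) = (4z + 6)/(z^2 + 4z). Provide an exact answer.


Step 1: Q(z) = z^2 + 4z = (z + 4)(z)
Step 2: Q'(z) = 2z + 4
Step 3: Q'(-4) = -4, P(-4) = -10
Step 4: Res = P(-4)/Q'(-4) = -10/(-4) = 5/2

5/2


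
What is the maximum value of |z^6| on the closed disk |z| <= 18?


Step 1: On |z| = 18, |f(z)| = |z|^6 = 18^6
Step 2: By maximum modulus principle, maximum is on boundary.
Step 3: Maximum = 34012224 = 34012224

34012224


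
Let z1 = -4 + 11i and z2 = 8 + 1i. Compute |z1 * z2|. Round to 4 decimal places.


Step 1: |z1| = sqrt((-4)^2 + 11^2) = sqrt(137)
Step 2: |z2| = sqrt(8^2 + 1^2) = sqrt(65)
Step 3: |z1*z2| = |z1|*|z2| = sqrt(137) * sqrt(65) = sqrt(137 * 65) = sqrt(8905)
Step 4: = 94.3663

94.3663


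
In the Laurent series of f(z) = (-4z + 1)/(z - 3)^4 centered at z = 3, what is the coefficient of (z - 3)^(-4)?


Step 1: Write the numerator in powers of (z - 3): -4z + 1 = -4(z - 3) + (-4*3 + 1) = -4(z - 3) - 11
Step 2: Divide by (z - 3)^4: f(z) = -11(z - 3)^(-4) - 4(z - 3)^(-3)
Step 3: This finite sum is the Laurent series of f about z = 3.
Step 4: Coefficient of (z - 3)^(-4) = -4*3 + 1 = -11

-11


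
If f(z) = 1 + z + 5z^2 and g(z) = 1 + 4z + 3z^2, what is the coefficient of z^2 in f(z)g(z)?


Step 1: z^2 term in f*g comes from: (1)*(3z^2) + (z)*(4z) + (5z^2)*(1)
Step 2: = 3 + 4 + 5
Step 3: = 12

12


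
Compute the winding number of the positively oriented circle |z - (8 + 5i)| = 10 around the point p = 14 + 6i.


Step 1: Center c = (8, 5), radius = 10
Step 2: |p - c|^2 = 6^2 + 1^2 = 37
Step 3: r^2 = 100
Step 4: |p-c| < r so winding number = 1

1


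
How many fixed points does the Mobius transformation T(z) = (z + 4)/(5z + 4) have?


Step 1: Fixed points satisfy T(z) = z
Step 2: 5z^2 + 3z - 4 = 0
Step 3: Discriminant = 3^2 - 4*5*(-4) = 89
Step 4: Number of fixed points = 2

2


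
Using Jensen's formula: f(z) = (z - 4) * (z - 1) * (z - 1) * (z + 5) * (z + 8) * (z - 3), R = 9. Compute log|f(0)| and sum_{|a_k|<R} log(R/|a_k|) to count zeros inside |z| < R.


Jensen's formula: (1/2pi)*integral log|f(Re^it)|dt = log|f(0)| + sum_{|a_k|<R} log(R/|a_k|)
Step 1: f(0) = (-4) * (-1) * (-1) * 5 * 8 * (-3) = 480
Step 2: log|f(0)| = log|4| + log|1| + log|1| + log|-5| + log|-8| + log|3| = 6.1738
Step 3: Zeros inside |z| < 9: 4, 1, 1, -5, -8, 3
Step 4: Jensen sum = log(9/4) + log(9/1) + log(9/1) + log(9/5) + log(9/8) + log(9/3) = 7.0096
Step 5: n(R) = number of terms in the Jensen sum = count of zeros inside |z| < 9 = 6

6


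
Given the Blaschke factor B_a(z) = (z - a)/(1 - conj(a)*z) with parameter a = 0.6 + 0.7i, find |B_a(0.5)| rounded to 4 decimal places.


Step 1: Numerator z0 - a = 0.5 - (0.6 + 0.7i) = -0.1 - 0.7i
Step 2: Denominator 1 - conj(a)*z0 = 1 - (0.6 - 0.7i)*0.5 = 0.7 + 0.35i
Step 3: |z0 - a|^2 = (-0.1)^2 + (-0.7)^2 = 0.5; |1 - conj(a)*z0|^2 = 0.7^2 + 0.35^2 = 0.6125
Step 4: |B_a(0.5)| = sqrt(0.5 / 0.6125) = sqrt(0.816327)
Step 5: = 0.9035

0.9035


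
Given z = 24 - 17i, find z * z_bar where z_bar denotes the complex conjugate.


Step 1: conj(z) = 24 + 17i
Step 2: z * conj(z) = 24^2 + (-17)^2
Step 3: = 576 + 289 = 865

865


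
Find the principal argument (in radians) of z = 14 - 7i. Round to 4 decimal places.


Step 1: z = 14 - 7i
Step 2: arg(z) = atan2(-7, 14)
Step 3: arg(z) = -0.4636

-0.4636


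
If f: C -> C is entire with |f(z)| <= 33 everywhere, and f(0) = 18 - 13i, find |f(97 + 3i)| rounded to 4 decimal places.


Step 1: By Liouville's theorem, a bounded entire function is constant.
Step 2: f(z) = f(0) = 18 - 13i for all z.
Step 3: |f(w)| = |18 - 13i| = sqrt(324 + 169)
Step 4: = 22.2036

22.2036


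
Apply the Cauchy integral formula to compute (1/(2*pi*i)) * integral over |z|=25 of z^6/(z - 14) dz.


Step 1: f(z) = z^6, a = 14 is inside |z| = 25
Step 2: By Cauchy integral formula: (1/(2pi*i)) * integral = f(a)
Step 3: f(14) = 14^6 = 7529536

7529536


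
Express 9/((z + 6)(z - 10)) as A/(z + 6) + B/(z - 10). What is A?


Step 1: Multiply both sides by (z + 6) and set z = -6
Step 2: A = 9 / (-6 - 10)
Step 3: A = 9 / (-16)
Step 4: A = -9/16

-9/16


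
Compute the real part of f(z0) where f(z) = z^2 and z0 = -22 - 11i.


Step 1: z0 = -22 - 11i
Step 2: z0^2 = (-22)^2 - (-11)^2 + 484i
Step 3: real part = 484 - 121 = 363

363


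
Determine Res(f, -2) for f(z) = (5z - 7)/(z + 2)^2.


Step 1: Pole of order 2 at z = -2
Step 2: Res = lim d/dz [(z + 2)^2 * f(z)] as z -> -2
Step 3: (z + 2)^2 * f(z) = 5z - 7
Step 4: d/dz[5z - 7] = 5

5


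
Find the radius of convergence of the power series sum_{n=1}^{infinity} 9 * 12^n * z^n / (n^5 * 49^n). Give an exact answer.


Step 1: General term a_n = 9 * 12^n / (n^5 * 49^n)
Step 2: By the root test, |a_n|^(1/n) = 9^(1/n) * 12 / (n^(5/n) * 49) -> 12/49 as n -> infinity (since 9^(1/n) -> 1 and n^(5/n) -> 1)
Step 3: R = 1/lim|a_n|^(1/n) = 49/12

49/12


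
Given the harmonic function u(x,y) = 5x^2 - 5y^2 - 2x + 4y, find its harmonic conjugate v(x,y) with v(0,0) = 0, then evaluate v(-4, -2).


Step 1: v_x = -u_y = 10y - 4
Step 2: v_y = u_x = 10x - 2
Step 3: v = 10xy - 4x - 2y + C
Step 4: v(0,0) = 0 => C = 0
Step 5: v(-4, -2) = 100

100


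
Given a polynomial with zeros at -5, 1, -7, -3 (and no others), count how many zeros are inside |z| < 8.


Step 1: Check each root:
  z = -5: |-5| = 5 < 8
  z = 1: |1| = 1 < 8
  z = -7: |-7| = 7 < 8
  z = -3: |-3| = 3 < 8
Step 2: Count = 4

4


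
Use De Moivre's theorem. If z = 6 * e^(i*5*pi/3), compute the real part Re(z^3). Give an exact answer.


Step 1: By De Moivre's theorem, z^3 = 6^3 * e^(i*3*5*pi/3) = 216 * (cos(5*pi) + i*sin(5*pi))
Step 2: |z|^3 = 6^3 = 216
Step 3: Reduce the angle mod 2*pi: 5*pi - 4*pi = pi
Step 4: cos(pi) = -1
Step 5: Re(z^3) = 216 * (-1) = -216

-216


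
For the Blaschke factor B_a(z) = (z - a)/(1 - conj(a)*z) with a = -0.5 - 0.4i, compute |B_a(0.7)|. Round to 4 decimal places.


Step 1: Numerator z0 - a = 0.7 - (-0.5 - 0.4i) = 1.2 + 0.4i
Step 2: Denominator 1 - conj(a)*z0 = 1 - (-0.5 + 0.4i)*0.7 = 1.35 - 0.28i
Step 3: |z0 - a|^2 = 1.2^2 + 0.4^2 = 1.6; |1 - conj(a)*z0|^2 = 1.35^2 + (-0.28)^2 = 1.9009
Step 4: |B_a(0.7)| = sqrt(1.6 / 1.9009) = sqrt(0.841707)
Step 5: = 0.9174

0.9174


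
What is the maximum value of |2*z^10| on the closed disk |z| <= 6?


Step 1: On |z| = 6, |f(z)| = 2 * |z|^10 = 2 * 6^10
Step 2: By maximum modulus principle, maximum is on boundary.
Step 3: Maximum = 2 * 60466176 = 120932352

120932352


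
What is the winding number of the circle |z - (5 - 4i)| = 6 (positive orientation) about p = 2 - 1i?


Step 1: Center c = (5, -4), radius = 6
Step 2: |p - c|^2 = (-3)^2 + 3^2 = 18
Step 3: r^2 = 36
Step 4: |p-c| < r so winding number = 1

1


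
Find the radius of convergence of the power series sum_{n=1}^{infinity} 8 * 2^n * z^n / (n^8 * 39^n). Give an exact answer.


Step 1: General term a_n = 8 * 2^n / (n^8 * 39^n)
Step 2: By the root test, |a_n|^(1/n) = 8^(1/n) * 2 / (n^(8/n) * 39) -> 2/39 as n -> infinity (since 8^(1/n) -> 1 and n^(8/n) -> 1)
Step 3: R = 1/lim|a_n|^(1/n) = 39/2

39/2


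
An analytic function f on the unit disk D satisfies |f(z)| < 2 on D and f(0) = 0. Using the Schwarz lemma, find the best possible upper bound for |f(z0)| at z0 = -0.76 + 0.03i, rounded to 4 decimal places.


Step 1: g = f/2 maps D -> D with g(0) = 0, so by the Schwarz lemma |g(z)| <= |z|, i.e. |f(z)| <= 2|z|; this is sharp (f(z) = 2z).
Step 2: |z0|^2 = (-0.76)^2 + 0.03^2 = 0.5785
Step 3: |z0| = sqrt(0.5785) = 0.760592
Step 4: Best bound = 2 * |z0| = 2 * 0.760592 = 1.5212

1.5212


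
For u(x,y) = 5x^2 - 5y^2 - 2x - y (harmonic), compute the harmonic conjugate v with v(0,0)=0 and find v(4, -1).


Step 1: v_x = -u_y = 10y + 1
Step 2: v_y = u_x = 10x - 2
Step 3: v = 10xy + x - 2y + C
Step 4: v(0,0) = 0 => C = 0
Step 5: v(4, -1) = -34

-34


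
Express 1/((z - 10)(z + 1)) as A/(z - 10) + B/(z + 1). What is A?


Step 1: Multiply both sides by (z - 10) and set z = 10
Step 2: A = 1 / (10 + 1)
Step 3: A = 1 / 11
Step 4: A = 1/11

1/11


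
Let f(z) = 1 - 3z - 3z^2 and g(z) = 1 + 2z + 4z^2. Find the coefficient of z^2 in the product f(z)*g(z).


Step 1: z^2 term in f*g comes from: (1)*(4z^2) + (-3z)*(2z) + (-3z^2)*(1)
Step 2: = 4 - 6 - 3
Step 3: = -5

-5


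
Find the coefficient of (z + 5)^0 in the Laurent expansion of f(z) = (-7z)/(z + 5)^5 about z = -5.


Step 1: Write the numerator in powers of (z + 5): -7z = -7(z + 5) + (-7*(-5) + 0) = -7(z + 5) + 35
Step 2: Divide by (z + 5)^5: f(z) = 35(z + 5)^(-5) - 7(z + 5)^(-4)
Step 3: This finite sum is the Laurent series of f about z = -5.
Step 4: Only the powers -5 and -4 appear, so the coefficient of (z + 5)^0 = 0

0


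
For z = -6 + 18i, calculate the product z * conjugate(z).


Step 1: conj(z) = -6 - 18i
Step 2: z * conj(z) = (-6)^2 + 18^2
Step 3: = 36 + 324 = 360

360


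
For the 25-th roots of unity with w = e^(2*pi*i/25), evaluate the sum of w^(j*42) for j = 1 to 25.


Step 1: The sum sum_{j=1}^{n} w^(k*j) equals n if n | k, else 0.
Step 2: Here n = 25, k = 42
Step 3: Does n divide k? 25 | 42 -> False
Step 4: Sum = 0

0


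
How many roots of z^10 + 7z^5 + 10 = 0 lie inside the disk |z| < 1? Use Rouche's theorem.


Step 1: On |z| = 1 the three terms have sizes |z^10| = 1^10 = 1, |7z^5| = 7*1^5 = 7, |10| = 10
Step 2: The dominant term is g(z) = 10; let h(z) = z^10 + 7z^5 so f = g + h
Step 3: On |z| = 1: |g| = 10 and |h| <= 1 + 7 = 8
Step 4: Since 10 > 8, |h| < |g| on |z| = 1, so by Rouche f has the same number of zeros as g inside |z| < 1
Step 5: g(z) = 10 is a nonzero constant with no zeros inside |z| < 1. Answer = 0

0


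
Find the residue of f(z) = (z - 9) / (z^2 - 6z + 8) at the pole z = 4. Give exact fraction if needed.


Step 1: Q(z) = z^2 - 6z + 8 = (z - 4)(z - 2)
Step 2: Q'(z) = 2z - 6
Step 3: Q'(4) = 2, P(4) = -5
Step 4: Res = P(4)/Q'(4) = -5/2 = -5/2

-5/2
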